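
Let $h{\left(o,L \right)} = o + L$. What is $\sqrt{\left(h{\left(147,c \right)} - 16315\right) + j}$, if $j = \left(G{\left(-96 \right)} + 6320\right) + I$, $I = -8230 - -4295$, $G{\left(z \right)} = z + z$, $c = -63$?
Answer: $i \sqrt{14038} \approx 118.48 i$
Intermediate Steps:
$h{\left(o,L \right)} = L + o$
$G{\left(z \right)} = 2 z$
$I = -3935$ ($I = -8230 + 4295 = -3935$)
$j = 2193$ ($j = \left(2 \left(-96\right) + 6320\right) - 3935 = \left(-192 + 6320\right) - 3935 = 6128 - 3935 = 2193$)
$\sqrt{\left(h{\left(147,c \right)} - 16315\right) + j} = \sqrt{\left(\left(-63 + 147\right) - 16315\right) + 2193} = \sqrt{\left(84 - 16315\right) + 2193} = \sqrt{-16231 + 2193} = \sqrt{-14038} = i \sqrt{14038}$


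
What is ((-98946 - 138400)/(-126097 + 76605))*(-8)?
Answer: -474692/12373 ≈ -38.365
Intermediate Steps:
((-98946 - 138400)/(-126097 + 76605))*(-8) = -237346/(-49492)*(-8) = -237346*(-1/49492)*(-8) = (118673/24746)*(-8) = -474692/12373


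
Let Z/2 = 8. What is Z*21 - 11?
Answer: 325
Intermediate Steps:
Z = 16 (Z = 2*8 = 16)
Z*21 - 11 = 16*21 - 11 = 336 - 11 = 325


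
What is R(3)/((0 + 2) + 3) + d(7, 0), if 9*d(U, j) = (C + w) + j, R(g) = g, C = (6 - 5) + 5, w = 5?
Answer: 82/45 ≈ 1.8222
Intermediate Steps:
C = 6 (C = 1 + 5 = 6)
d(U, j) = 11/9 + j/9 (d(U, j) = ((6 + 5) + j)/9 = (11 + j)/9 = 11/9 + j/9)
R(3)/((0 + 2) + 3) + d(7, 0) = 3/((0 + 2) + 3) + (11/9 + (⅑)*0) = 3/(2 + 3) + (11/9 + 0) = 3/5 + 11/9 = (⅕)*3 + 11/9 = ⅗ + 11/9 = 82/45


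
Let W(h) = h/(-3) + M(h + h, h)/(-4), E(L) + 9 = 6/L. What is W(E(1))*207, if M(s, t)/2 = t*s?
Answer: -1656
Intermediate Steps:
M(s, t) = 2*s*t (M(s, t) = 2*(t*s) = 2*(s*t) = 2*s*t)
E(L) = -9 + 6/L
W(h) = -h**2 - h/3 (W(h) = h/(-3) + (2*(h + h)*h)/(-4) = h*(-1/3) + (2*(2*h)*h)*(-1/4) = -h/3 + (4*h**2)*(-1/4) = -h/3 - h**2 = -h**2 - h/3)
W(E(1))*207 = -(-9 + 6/1)*(1/3 + (-9 + 6/1))*207 = -(-9 + 6*1)*(1/3 + (-9 + 6*1))*207 = -(-9 + 6)*(1/3 + (-9 + 6))*207 = -1*(-3)*(1/3 - 3)*207 = -1*(-3)*(-8/3)*207 = -8*207 = -1656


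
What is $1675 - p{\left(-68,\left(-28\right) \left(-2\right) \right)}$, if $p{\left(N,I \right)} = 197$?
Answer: $1478$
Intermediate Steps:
$1675 - p{\left(-68,\left(-28\right) \left(-2\right) \right)} = 1675 - 197 = 1478$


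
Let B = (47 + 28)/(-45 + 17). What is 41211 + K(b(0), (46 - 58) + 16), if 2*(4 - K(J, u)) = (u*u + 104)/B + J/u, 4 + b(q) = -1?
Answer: 1649521/40 ≈ 41238.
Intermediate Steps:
b(q) = -5 (b(q) = -4 - 1 = -5)
B = -75/28 (B = 75/(-28) = 75*(-1/28) = -75/28 ≈ -2.6786)
K(J, u) = 1756/75 + 14*u²/75 - J/(2*u) (K(J, u) = 4 - ((u*u + 104)/(-75/28) + J/u)/2 = 4 - ((u² + 104)*(-28/75) + J/u)/2 = 4 - ((104 + u²)*(-28/75) + J/u)/2 = 4 - ((-2912/75 - 28*u²/75) + J/u)/2 = 4 - (-2912/75 - 28*u²/75 + J/u)/2 = 4 + (1456/75 + 14*u²/75 - J/(2*u)) = 1756/75 + 14*u²/75 - J/(2*u))
41211 + K(b(0), (46 - 58) + 16) = 41211 + (-75*(-5) + 28*((46 - 58) + 16)³ + 3512*((46 - 58) + 16))/(150*((46 - 58) + 16)) = 41211 + (375 + 28*(-12 + 16)³ + 3512*(-12 + 16))/(150*(-12 + 16)) = 41211 + (1/150)*(375 + 28*4³ + 3512*4)/4 = 41211 + (1/150)*(¼)*(375 + 28*64 + 14048) = 41211 + (1/150)*(¼)*(375 + 1792 + 14048) = 41211 + (1/150)*(¼)*16215 = 41211 + 1081/40 = 1649521/40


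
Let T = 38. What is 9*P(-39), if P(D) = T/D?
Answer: -114/13 ≈ -8.7692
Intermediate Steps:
P(D) = 38/D
9*P(-39) = 9*(38/(-39)) = 9*(38*(-1/39)) = 9*(-38/39) = -114/13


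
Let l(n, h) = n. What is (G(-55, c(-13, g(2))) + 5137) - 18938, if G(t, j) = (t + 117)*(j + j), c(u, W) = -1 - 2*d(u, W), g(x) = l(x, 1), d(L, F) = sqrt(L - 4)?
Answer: -13925 - 248*I*sqrt(17) ≈ -13925.0 - 1022.5*I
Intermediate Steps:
d(L, F) = sqrt(-4 + L)
g(x) = x
c(u, W) = -1 - 2*sqrt(-4 + u)
G(t, j) = 2*j*(117 + t) (G(t, j) = (117 + t)*(2*j) = 2*j*(117 + t))
(G(-55, c(-13, g(2))) + 5137) - 18938 = (2*(-1 - 2*sqrt(-4 - 13))*(117 - 55) + 5137) - 18938 = (2*(-1 - 2*I*sqrt(17))*62 + 5137) - 18938 = ((-124 - 248*I*sqrt(17)) + 5137) - 18938 = (5013 - 248*I*sqrt(17)) - 18938 = -13925 - 248*I*sqrt(17)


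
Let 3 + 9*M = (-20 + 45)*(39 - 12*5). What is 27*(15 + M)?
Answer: -1179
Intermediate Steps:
M = -176/3 (M = -1/3 + ((-20 + 45)*(39 - 12*5))/9 = -1/3 + (25*(39 - 60))/9 = -1/3 + (25*(-21))/9 = -1/3 + (1/9)*(-525) = -1/3 - 175/3 = -176/3 ≈ -58.667)
27*(15 + M) = 27*(15 - 176/3) = 27*(-131/3) = -1179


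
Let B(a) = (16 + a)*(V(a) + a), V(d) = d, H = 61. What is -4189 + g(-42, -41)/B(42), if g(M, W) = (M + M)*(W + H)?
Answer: -121491/29 ≈ -4189.3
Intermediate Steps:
g(M, W) = 2*M*(61 + W) (g(M, W) = (M + M)*(W + 61) = (2*M)*(61 + W) = 2*M*(61 + W))
B(a) = 2*a*(16 + a) (B(a) = (16 + a)*(a + a) = (16 + a)*(2*a) = 2*a*(16 + a))
-4189 + g(-42, -41)/B(42) = -4189 + (2*(-42)*(61 - 41))/((2*42*(16 + 42))) = -4189 + (2*(-42)*20)/((2*42*58)) = -4189 - 1680/4872 = -4189 - 1680*1/4872 = -4189 - 10/29 = -121491/29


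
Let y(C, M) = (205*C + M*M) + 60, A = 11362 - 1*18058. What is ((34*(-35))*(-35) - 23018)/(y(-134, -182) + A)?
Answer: -9316/491 ≈ -18.974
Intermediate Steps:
A = -6696 (A = 11362 - 18058 = -6696)
y(C, M) = 60 + M² + 205*C (y(C, M) = (205*C + M²) + 60 = (M² + 205*C) + 60 = 60 + M² + 205*C)
((34*(-35))*(-35) - 23018)/(y(-134, -182) + A) = ((34*(-35))*(-35) - 23018)/((60 + (-182)² + 205*(-134)) - 6696) = (-1190*(-35) - 23018)/((60 + 33124 - 27470) - 6696) = (41650 - 23018)/(5714 - 6696) = 18632/(-982) = 18632*(-1/982) = -9316/491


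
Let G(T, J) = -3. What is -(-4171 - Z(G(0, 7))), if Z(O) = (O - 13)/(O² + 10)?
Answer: 79233/19 ≈ 4170.2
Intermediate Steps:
Z(O) = (-13 + O)/(10 + O²)
-(-4171 - Z(G(0, 7))) = -(-4171 - (-13 - 3)/(10 + (-3)²)) = -(-4171 - (-16)/(10 + 9)) = -(-4171 - (-16)/19) = -(-4171 - 1*(-16/19)) = -(-4171 + 16/19) = -1*(-79233/19) = 79233/19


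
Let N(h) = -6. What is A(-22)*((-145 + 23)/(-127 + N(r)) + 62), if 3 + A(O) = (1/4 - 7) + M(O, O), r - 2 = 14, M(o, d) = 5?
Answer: -2092/7 ≈ -298.86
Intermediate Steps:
r = 16 (r = 2 + 14 = 16)
A(O) = -19/4 (A(O) = -3 + ((1/4 - 7) + 5) = -3 + ((¼ - 7) + 5) = -3 + (-27/4 + 5) = -3 - 7/4 = -19/4)
A(-22)*((-145 + 23)/(-127 + N(r)) + 62) = -19*((-145 + 23)/(-127 - 6) + 62)/4 = -19*(-122/(-133) + 62)/4 = -19*(-122*(-1/133) + 62)/4 = -19*(122/133 + 62)/4 = -19/4*8368/133 = -2092/7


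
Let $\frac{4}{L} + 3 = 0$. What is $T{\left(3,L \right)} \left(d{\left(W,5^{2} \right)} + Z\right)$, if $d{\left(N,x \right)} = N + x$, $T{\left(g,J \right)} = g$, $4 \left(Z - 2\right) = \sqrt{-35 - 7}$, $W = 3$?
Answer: $90 + \frac{3 i \sqrt{42}}{4} \approx 90.0 + 4.8606 i$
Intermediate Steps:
$L = - \frac{4}{3}$ ($L = \frac{4}{-3 + 0} = \frac{4}{-3} = 4 \left(- \frac{1}{3}\right) = - \frac{4}{3} \approx -1.3333$)
$Z = 2 + \frac{i \sqrt{42}}{4}$ ($Z = 2 + \frac{\sqrt{-35 - 7}}{4} = 2 + \frac{\sqrt{-42}}{4} = 2 + \frac{i \sqrt{42}}{4} \approx 2.0 + 1.6202 i$)
$T{\left(3,L \right)} \left(d{\left(W,5^{2} \right)} + Z\right) = 3 \left(\left(3 + 5^{2}\right) + \left(2 + \frac{i \sqrt{42}}{4}\right)\right) = 3 \left(\left(3 + 25\right) + \left(2 + \frac{i \sqrt{42}}{4}\right)\right) = 3 \left(28 + \left(2 + \frac{i \sqrt{42}}{4}\right)\right) = 3 \left(30 + \frac{i \sqrt{42}}{4}\right) = 90 + \frac{3 i \sqrt{42}}{4}$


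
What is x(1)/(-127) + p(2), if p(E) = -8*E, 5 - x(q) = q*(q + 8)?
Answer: -2028/127 ≈ -15.969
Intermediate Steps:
x(q) = 5 - q*(8 + q) (x(q) = 5 - q*(q + 8) = 5 - q*(8 + q))
x(1)/(-127) + p(2) = (5 - 1*1**2 - 8*1)/(-127) - 8*2 = (5 - 1*1 - 8)*(-1/127) - 16 = (5 - 1 - 8)*(-1/127) - 16 = -4*(-1/127) - 16 = 4/127 - 16 = -2028/127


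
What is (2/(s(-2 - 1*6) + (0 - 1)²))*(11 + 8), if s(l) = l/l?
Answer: 19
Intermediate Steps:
s(l) = 1
(2/(s(-2 - 1*6) + (0 - 1)²))*(11 + 8) = (2/(1 + (0 - 1)²))*(11 + 8) = (2/(1 + (-1)²))*19 = (2/(1 + 1))*19 = (2/2)*19 = (2*(½))*19 = 1*19 = 19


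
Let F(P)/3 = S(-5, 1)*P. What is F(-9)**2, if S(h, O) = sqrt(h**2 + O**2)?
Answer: 18954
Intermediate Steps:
S(h, O) = sqrt(O**2 + h**2)
F(P) = 3*P*sqrt(26) (F(P) = 3*(sqrt(1**2 + (-5)**2)*P) = 3*(sqrt(1 + 25)*P) = 3*(sqrt(26)*P) = 3*(P*sqrt(26)) = 3*P*sqrt(26))
F(-9)**2 = (3*(-9)*sqrt(26))**2 = (-27*sqrt(26))**2 = 18954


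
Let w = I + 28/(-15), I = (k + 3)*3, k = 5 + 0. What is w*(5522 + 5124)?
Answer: 3534472/15 ≈ 2.3563e+5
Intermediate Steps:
k = 5
I = 24 (I = (5 + 3)*3 = 8*3 = 24)
w = 332/15 (w = 24 + 28/(-15) = 24 + 28*(-1/15) = 24 - 28/15 = 332/15 ≈ 22.133)
w*(5522 + 5124) = 332*(5522 + 5124)/15 = (332/15)*10646 = 3534472/15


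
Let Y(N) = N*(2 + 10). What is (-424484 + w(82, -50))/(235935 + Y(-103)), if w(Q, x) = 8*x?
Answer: -141628/78233 ≈ -1.8103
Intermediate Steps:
Y(N) = 12*N (Y(N) = N*12 = 12*N)
(-424484 + w(82, -50))/(235935 + Y(-103)) = (-424484 + 8*(-50))/(235935 + 12*(-103)) = (-424484 - 400)/(235935 - 1236) = -424884/234699 = -424884*1/234699 = -141628/78233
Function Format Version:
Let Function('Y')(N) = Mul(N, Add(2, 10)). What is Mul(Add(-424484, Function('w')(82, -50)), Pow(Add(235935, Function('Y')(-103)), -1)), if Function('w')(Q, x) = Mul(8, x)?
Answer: Rational(-141628, 78233) ≈ -1.8103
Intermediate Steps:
Function('Y')(N) = Mul(12, N) (Function('Y')(N) = Mul(N, 12) = Mul(12, N))
Mul(Add(-424484, Function('w')(82, -50)), Pow(Add(235935, Function('Y')(-103)), -1)) = Mul(Add(-424484, Mul(8, -50)), Pow(Add(235935, Mul(12, -103)), -1)) = Mul(Add(-424484, -400), Pow(Add(235935, -1236), -1)) = Mul(-424884, Pow(234699, -1)) = Mul(-424884, Rational(1, 234699)) = Rational(-141628, 78233)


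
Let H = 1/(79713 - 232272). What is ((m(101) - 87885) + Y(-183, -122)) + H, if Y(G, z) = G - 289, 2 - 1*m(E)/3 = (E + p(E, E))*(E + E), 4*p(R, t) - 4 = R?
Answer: -50486197313/305118 ≈ -1.6546e+5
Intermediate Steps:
p(R, t) = 1 + R/4
m(E) = 6 - 6*E*(1 + 5*E/4) (m(E) = 6 - 3*(E + (1 + E/4))*(E + E) = 6 - 3*(1 + 5*E/4)*2*E = 6 - 6*E*(1 + 5*E/4))
Y(G, z) = -289 + G
H = -1/152559 (H = 1/(-152559) = -1/152559 ≈ -6.5548e-6)
((m(101) - 87885) + Y(-183, -122)) + H = (((6 - 6*101 - 15/2*101²) - 87885) + (-289 - 183)) - 1/152559 = (((6 - 606 - 15/2*10201) - 87885) - 472) - 1/152559 = (((6 - 606 - 153015/2) - 87885) - 472) - 1/152559 = ((-154215/2 - 87885) - 472) - 1/152559 = (-329985/2 - 472) - 1/152559 = -330929/2 - 1/152559 = -50486197313/305118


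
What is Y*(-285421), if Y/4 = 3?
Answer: -3425052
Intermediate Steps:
Y = 12 (Y = 4*3 = 12)
Y*(-285421) = 12*(-285421) = -3425052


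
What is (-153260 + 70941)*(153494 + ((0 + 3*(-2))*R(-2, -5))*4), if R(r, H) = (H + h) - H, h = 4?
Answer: -12627569962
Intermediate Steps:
R(r, H) = 4 (R(r, H) = (H + 4) - H = (4 + H) - H = 4)
(-153260 + 70941)*(153494 + ((0 + 3*(-2))*R(-2, -5))*4) = (-153260 + 70941)*(153494 + ((0 + 3*(-2))*4)*4) = -82319*(153494 + ((0 - 6)*4)*4) = -82319*(153494 - 6*4*4) = -82319*(153494 - 24*4) = -82319*(153494 - 96) = -82319*153398 = -12627569962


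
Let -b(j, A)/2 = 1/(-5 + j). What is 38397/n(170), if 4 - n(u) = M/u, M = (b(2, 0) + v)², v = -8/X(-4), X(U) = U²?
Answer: 234989640/24479 ≈ 9599.6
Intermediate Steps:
b(j, A) = -2/(-5 + j)
v = -½ (v = -8/((-4)²) = -8/16 = -8*1/16 = -½ ≈ -0.50000)
M = 1/36 (M = (-2/(-5 + 2) - ½)² = (-2/(-3) - ½)² = (-2*(-⅓) - ½)² = (⅔ - ½)² = (⅙)² = 1/36 ≈ 0.027778)
n(u) = 4 - 1/(36*u)
38397/n(170) = 38397/(4 - 1/36/170) = 38397/(4 - 1/36*1/170) = 38397/(4 - 1/6120) = 38397/(24479/6120) = 38397*(6120/24479) = 234989640/24479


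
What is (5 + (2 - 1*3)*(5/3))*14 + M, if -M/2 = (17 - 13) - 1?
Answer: 122/3 ≈ 40.667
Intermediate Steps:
M = -6 (M = -2*((17 - 13) - 1) = -2*(4 - 1) = -2*3 = -6)
(5 + (2 - 1*3)*(5/3))*14 + M = (5 + (2 - 1*3)*(5/3))*14 - 6 = (5 + (2 - 3)*(5*(1/3)))*14 - 6 = (5 - 1*5/3)*14 - 6 = (5 - 5/3)*14 - 6 = (10/3)*14 - 6 = 140/3 - 6 = 122/3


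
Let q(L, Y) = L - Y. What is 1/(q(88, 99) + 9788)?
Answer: 1/9777 ≈ 0.00010228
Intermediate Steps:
1/(q(88, 99) + 9788) = 1/((88 - 1*99) + 9788) = 1/((88 - 99) + 9788) = 1/(-11 + 9788) = 1/9777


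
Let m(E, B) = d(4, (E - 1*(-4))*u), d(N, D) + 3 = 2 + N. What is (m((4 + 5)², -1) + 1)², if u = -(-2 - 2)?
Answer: 16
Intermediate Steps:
u = 4 (u = -1*(-4) = 4)
d(N, D) = -1 + N (d(N, D) = -3 + (2 + N) = -1 + N)
m(E, B) = 3 (m(E, B) = -1 + 4 = 3)
(m((4 + 5)², -1) + 1)² = (3 + 1)² = 4² = 16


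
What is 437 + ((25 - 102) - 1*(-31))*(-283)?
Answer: 13455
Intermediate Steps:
437 + ((25 - 102) - 1*(-31))*(-283) = 437 + (-77 + 31)*(-283) = 437 - 46*(-283) = 437 + 13018 = 13455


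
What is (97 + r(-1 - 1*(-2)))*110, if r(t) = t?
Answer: 10780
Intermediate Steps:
(97 + r(-1 - 1*(-2)))*110 = (97 + (-1 - 1*(-2)))*110 = (97 + (-1 + 2))*110 = (97 + 1)*110 = 98*110 = 10780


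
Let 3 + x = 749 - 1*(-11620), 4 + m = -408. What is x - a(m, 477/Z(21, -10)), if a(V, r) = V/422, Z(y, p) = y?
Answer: 2609432/211 ≈ 12367.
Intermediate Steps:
m = -412 (m = -4 - 408 = -412)
x = 12366 (x = -3 + (749 - 1*(-11620)) = -3 + (749 + 11620) = -3 + 12369 = 12366)
a(V, r) = V/422 (a(V, r) = V*(1/422) = V/422)
x - a(m, 477/Z(21, -10)) = 12366 - (-412)/422 = 12366 - 1*(-206/211) = 12366 + 206/211 = 2609432/211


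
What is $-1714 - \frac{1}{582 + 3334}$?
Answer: $- \frac{6712025}{3916} \approx -1714.0$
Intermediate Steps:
$-1714 - \frac{1}{582 + 3334} = -1714 - \frac{1}{3916} = - \frac{6712025}{3916}$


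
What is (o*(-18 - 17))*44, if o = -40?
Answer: 61600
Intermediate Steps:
(o*(-18 - 17))*44 = -40*(-18 - 17)*44 = -40*(-35)*44 = 1400*44 = 61600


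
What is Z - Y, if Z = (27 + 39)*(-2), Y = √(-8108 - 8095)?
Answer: -132 - I*√16203 ≈ -132.0 - 127.29*I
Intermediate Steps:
Y = I*√16203 (Y = √(-16203) = I*√16203 ≈ 127.29*I)
Z = -132 (Z = 66*(-2) = -132)
Z - Y = -132 - I*√16203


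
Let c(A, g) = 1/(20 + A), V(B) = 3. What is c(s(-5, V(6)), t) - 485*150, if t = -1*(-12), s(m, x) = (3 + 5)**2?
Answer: -6110999/84 ≈ -72750.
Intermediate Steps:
s(m, x) = 64 (s(m, x) = 8**2 = 64)
t = 12
c(s(-5, V(6)), t) - 485*150 = 1/(20 + 64) - 485*150 = 1/84 - 72750 = -6110999/84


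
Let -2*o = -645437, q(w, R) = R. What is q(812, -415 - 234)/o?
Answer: -1298/645437 ≈ -0.0020110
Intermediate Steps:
o = 645437/2 (o = -½*(-645437) = 645437/2 ≈ 3.2272e+5)
q(812, -415 - 234)/o = (-415 - 234)/(645437/2) = -649*2/645437 = -1298/645437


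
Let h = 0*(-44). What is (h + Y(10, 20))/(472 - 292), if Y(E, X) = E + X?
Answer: ⅙ ≈ 0.16667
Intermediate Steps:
h = 0
(h + Y(10, 20))/(472 - 292) = (0 + (10 + 20))/(472 - 292) = (0 + 30)/180 = 30*(1/180) = ⅙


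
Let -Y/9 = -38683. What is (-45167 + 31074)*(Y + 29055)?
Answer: -5315907786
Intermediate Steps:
Y = 348147 (Y = -9*(-38683) = 348147)
(-45167 + 31074)*(Y + 29055) = (-45167 + 31074)*(348147 + 29055) = -14093*377202 = -5315907786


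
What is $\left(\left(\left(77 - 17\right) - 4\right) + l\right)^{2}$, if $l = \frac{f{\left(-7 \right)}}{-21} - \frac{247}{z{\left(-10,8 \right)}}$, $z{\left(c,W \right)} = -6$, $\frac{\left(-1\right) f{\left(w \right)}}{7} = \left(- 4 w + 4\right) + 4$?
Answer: $\frac{429025}{36} \approx 11917.0$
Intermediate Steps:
$f{\left(w \right)} = -56 + 28 w$ ($f{\left(w \right)} = - 7 \left(\left(- 4 w + 4\right) + 4\right) = - 7 \left(\left(4 - 4 w\right) + 4\right) = - 7 \left(8 - 4 w\right) = -56 + 28 w$)
$l = \frac{319}{6}$ ($l = \frac{-56 + 28 \left(-7\right)}{-21} - \frac{247}{-6} = \left(-56 - 196\right) \left(- \frac{1}{21}\right) - - \frac{247}{6} = \left(-252\right) \left(- \frac{1}{21}\right) + \frac{247}{6} = 12 + \frac{247}{6} = \frac{319}{6} \approx 53.167$)
$\left(\left(\left(77 - 17\right) - 4\right) + l\right)^{2} = \left(\left(\left(77 - 17\right) - 4\right) + \frac{319}{6}\right)^{2} = \left(\left(60 - 4\right) + \frac{319}{6}\right)^{2} = \left(56 + \frac{319}{6}\right)^{2} = \left(\frac{655}{6}\right)^{2} = \frac{429025}{36}$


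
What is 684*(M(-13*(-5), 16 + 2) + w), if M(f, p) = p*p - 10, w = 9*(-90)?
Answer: -339264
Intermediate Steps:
w = -810
M(f, p) = -10 + p² (M(f, p) = p² - 10 = -10 + p²)
684*(M(-13*(-5), 16 + 2) + w) = 684*((-10 + (16 + 2)²) - 810) = 684*((-10 + 18²) - 810) = 684*((-10 + 324) - 810) = 684*(314 - 810) = 684*(-496) = -339264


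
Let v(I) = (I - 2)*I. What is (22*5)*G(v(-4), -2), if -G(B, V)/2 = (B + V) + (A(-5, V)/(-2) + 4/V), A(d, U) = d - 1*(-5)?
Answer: -4400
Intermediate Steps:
A(d, U) = 5 + d (A(d, U) = d + 5 = 5 + d)
v(I) = I*(-2 + I) (v(I) = (-2 + I)*I = I*(-2 + I))
G(B, V) = -8/V - 2*B - 2*V (G(B, V) = -2*((B + V) + ((5 - 5)/(-2) + 4/V)) = -2*((B + V) + (0*(-1/2) + 4/V)) = -2*((B + V) + (0 + 4/V)) = -2*((B + V) + 4/V) = -2*(B + V + 4/V) = -8/V - 2*B - 2*V)
(22*5)*G(v(-4), -2) = (22*5)*(2*(-4 - 2*(-(-4)*(-2 - 4) - 1*(-2)))/(-2)) = 110*(2*(-1/2)*(-4 - 2*(-(-4)*(-6) + 2))) = 110*(2*(-1/2)*(-4 - 2*(-1*24 + 2))) = 110*(2*(-1/2)*(-4 - 2*(-24 + 2))) = 110*(2*(-1/2)*(-4 - 2*(-22))) = 110*(2*(-1/2)*(-4 + 44)) = 110*(2*(-1/2)*40) = 110*(-40) = -4400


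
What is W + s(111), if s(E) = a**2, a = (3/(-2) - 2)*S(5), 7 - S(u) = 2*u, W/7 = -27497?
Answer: -769475/4 ≈ -1.9237e+5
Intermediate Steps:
W = -192479 (W = 7*(-27497) = -192479)
S(u) = 7 - 2*u
a = 21/2 (a = (3/(-2) - 2)*(7 - 2*5) = (3*(-1/2) - 2)*(7 - 10) = (-3/2 - 2)*(-3) = -7/2*(-3) = 21/2 ≈ 10.500)
s(E) = 441/4 (s(E) = (21/2)**2 = 441/4)
W + s(111) = -192479 + 441/4 = -769475/4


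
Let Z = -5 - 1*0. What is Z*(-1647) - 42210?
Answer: -33975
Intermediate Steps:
Z = -5 (Z = -5 + 0 = -5)
Z*(-1647) - 42210 = -5*(-1647) - 42210 = 8235 - 42210 = -33975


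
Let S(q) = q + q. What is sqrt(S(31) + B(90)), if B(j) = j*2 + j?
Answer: 2*sqrt(83) ≈ 18.221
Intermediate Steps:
B(j) = 3*j (B(j) = 2*j + j = 3*j)
S(q) = 2*q
sqrt(S(31) + B(90)) = sqrt(2*31 + 3*90) = sqrt(62 + 270) = sqrt(332) = 2*sqrt(83)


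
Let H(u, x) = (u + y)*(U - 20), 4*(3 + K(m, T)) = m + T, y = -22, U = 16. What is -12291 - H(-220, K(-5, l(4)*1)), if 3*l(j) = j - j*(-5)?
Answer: -13259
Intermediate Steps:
l(j) = 2*j (l(j) = (j - j*(-5))/3 = (j - (-5)*j)/3 = (j + 5*j)/3 = (6*j)/3 = 2*j)
K(m, T) = -3 + T/4 + m/4 (K(m, T) = -3 + (m + T)/4 = -3 + (T + m)/4 = -3 + (T/4 + m/4) = -3 + T/4 + m/4)
H(u, x) = 88 - 4*u (H(u, x) = (u - 22)*(16 - 20) = (-22 + u)*(-4) = 88 - 4*u)
-12291 - H(-220, K(-5, l(4)*1)) = -12291 - (88 - 4*(-220)) = -12291 - (88 + 880) = -12291 - 1*968 = -12291 - 968 = -13259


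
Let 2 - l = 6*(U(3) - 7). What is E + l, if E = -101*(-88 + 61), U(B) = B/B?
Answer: 2765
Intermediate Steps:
U(B) = 1
E = 2727 (E = -101*(-27) = 2727)
l = 38 (l = 2 - 6*(1 - 7) = 2 - 6*(-6) = 2 - 1*(-36) = 2 + 36 = 38)
E + l = 2727 + 38 = 2765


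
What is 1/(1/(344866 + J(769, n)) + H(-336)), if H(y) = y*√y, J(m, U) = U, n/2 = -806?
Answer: 343254/4469398160042704897 + 158354526645504*I*√21/4469398160042704897 ≈ 7.6801e-14 + 0.00016236*I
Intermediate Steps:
n = -1612 (n = 2*(-806) = -1612)
H(y) = y^(3/2)
1/(1/(344866 + J(769, n)) + H(-336)) = 1/(1/(344866 - 1612) + (-336)^(3/2)) = 1/(1/343254 - 1344*I*√21)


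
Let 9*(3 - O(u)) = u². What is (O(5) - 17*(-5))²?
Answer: 588289/81 ≈ 7262.8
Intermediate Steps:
O(u) = 3 - u²/9
(O(5) - 17*(-5))² = ((3 - ⅑*5²) - 17*(-5))² = ((3 - ⅑*25) + 85)² = ((3 - 25/9) + 85)² = (2/9 + 85)² = (767/9)² = 588289/81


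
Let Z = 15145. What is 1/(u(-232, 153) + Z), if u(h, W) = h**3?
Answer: -1/12472023 ≈ -8.0179e-8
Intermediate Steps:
1/(u(-232, 153) + Z) = 1/((-232)**3 + 15145) = 1/(-12487168 + 15145) = 1/(-12472023) = -1/12472023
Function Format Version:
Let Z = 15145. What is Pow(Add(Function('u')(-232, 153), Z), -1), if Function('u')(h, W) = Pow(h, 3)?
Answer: Rational(-1, 12472023) ≈ -8.0179e-8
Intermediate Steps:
Pow(Add(Function('u')(-232, 153), Z), -1) = Pow(Add(Pow(-232, 3), 15145), -1) = Pow(Add(-12487168, 15145), -1) = Pow(-12472023, -1) = Rational(-1, 12472023)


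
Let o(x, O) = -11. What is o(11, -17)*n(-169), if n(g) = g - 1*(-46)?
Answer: 1353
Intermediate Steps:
n(g) = 46 + g (n(g) = g + 46 = 46 + g)
o(11, -17)*n(-169) = -11*(46 - 169) = -11*(-123) = 1353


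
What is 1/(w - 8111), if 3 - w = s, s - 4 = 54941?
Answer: -1/63053 ≈ -1.5860e-5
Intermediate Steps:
s = 54945 (s = 4 + 54941 = 54945)
w = -54942 (w = 3 - 1*54945 = 3 - 54945 = -54942)
1/(w - 8111) = 1/(-54942 - 8111) = 1/(-63053) = -1/63053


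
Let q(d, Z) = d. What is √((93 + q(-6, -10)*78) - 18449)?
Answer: 2*I*√4706 ≈ 137.2*I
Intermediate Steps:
√((93 + q(-6, -10)*78) - 18449) = √((93 - 6*78) - 18449) = √((93 - 468) - 18449) = √(-375 - 18449) = √(-18824) = 2*I*√4706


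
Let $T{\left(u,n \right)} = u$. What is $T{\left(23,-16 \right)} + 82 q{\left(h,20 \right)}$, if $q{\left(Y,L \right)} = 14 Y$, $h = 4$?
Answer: $4615$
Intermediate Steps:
$T{\left(23,-16 \right)} + 82 q{\left(h,20 \right)} = 23 + 82 \cdot 14 \cdot 4 = 23 + 82 \cdot 56 = 23 + 4592 = 4615$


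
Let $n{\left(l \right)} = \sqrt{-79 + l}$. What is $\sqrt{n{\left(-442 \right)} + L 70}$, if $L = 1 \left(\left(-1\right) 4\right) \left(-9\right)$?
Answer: $\sqrt{2520 + i \sqrt{521}} \approx 50.2 + 0.2273 i$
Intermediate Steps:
$L = 36$ ($L = 1 \left(-4\right) \left(-9\right) = \left(-4\right) \left(-9\right) = 36$)
$\sqrt{n{\left(-442 \right)} + L 70} = \sqrt{\sqrt{-79 - 442} + 36 \cdot 70} = \sqrt{\sqrt{-521} + 2520} = \sqrt{i \sqrt{521} + 2520} = \sqrt{2520 + i \sqrt{521}}$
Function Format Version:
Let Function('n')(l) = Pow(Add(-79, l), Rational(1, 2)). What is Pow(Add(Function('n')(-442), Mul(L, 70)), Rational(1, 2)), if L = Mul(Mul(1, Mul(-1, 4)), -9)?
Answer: Pow(Add(2520, Mul(I, Pow(521, Rational(1, 2)))), Rational(1, 2)) ≈ Add(50.200, Mul(0.2273, I))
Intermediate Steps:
L = 36 (L = Mul(Mul(1, -4), -9) = Mul(-4, -9) = 36)
Pow(Add(Function('n')(-442), Mul(L, 70)), Rational(1, 2)) = Pow(Add(Pow(Add(-79, -442), Rational(1, 2)), Mul(36, 70)), Rational(1, 2)) = Pow(Add(Pow(-521, Rational(1, 2)), 2520), Rational(1, 2)) = Pow(Add(Mul(I, Pow(521, Rational(1, 2))), 2520), Rational(1, 2)) = Pow(Add(2520, Mul(I, Pow(521, Rational(1, 2)))), Rational(1, 2))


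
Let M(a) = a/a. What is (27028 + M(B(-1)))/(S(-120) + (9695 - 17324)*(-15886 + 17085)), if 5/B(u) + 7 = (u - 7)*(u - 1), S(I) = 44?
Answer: -179/60577 ≈ -0.0029549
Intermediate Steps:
B(u) = 5/(-7 + (-1 + u)*(-7 + u)) (B(u) = 5/(-7 + (u - 7)*(u - 1)) = 5/(-7 + (-7 + u)*(-1 + u)) = 5/(-7 + (-1 + u)*(-7 + u)))
M(a) = 1
(27028 + M(B(-1)))/(S(-120) + (9695 - 17324)*(-15886 + 17085)) = (27028 + 1)/(44 + (9695 - 17324)*(-15886 + 17085)) = 27029/(44 - 7629*1199) = 27029/(44 - 9147171) = 27029/(-9147127) = 27029*(-1/9147127) = -179/60577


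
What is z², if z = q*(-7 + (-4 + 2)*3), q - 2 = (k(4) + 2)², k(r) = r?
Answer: 244036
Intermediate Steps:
q = 38 (q = 2 + (4 + 2)² = 2 + 6² = 2 + 36 = 38)
z = -494 (z = 38*(-7 + (-4 + 2)*3) = 38*(-7 - 2*3) = 38*(-7 - 6) = 38*(-13) = -494)
z² = (-494)² = 244036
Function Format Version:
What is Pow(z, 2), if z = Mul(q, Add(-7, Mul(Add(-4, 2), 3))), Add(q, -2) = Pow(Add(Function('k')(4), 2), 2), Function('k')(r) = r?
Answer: 244036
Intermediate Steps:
q = 38 (q = Add(2, Pow(Add(4, 2), 2)) = Add(2, Pow(6, 2)) = Add(2, 36) = 38)
z = -494 (z = Mul(38, Add(-7, Mul(Add(-4, 2), 3))) = Mul(38, Add(-7, Mul(-2, 3))) = Mul(38, Add(-7, -6)) = Mul(38, -13) = -494)
Pow(z, 2) = Pow(-494, 2) = 244036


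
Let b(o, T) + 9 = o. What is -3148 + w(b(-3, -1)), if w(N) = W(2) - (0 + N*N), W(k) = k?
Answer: -3290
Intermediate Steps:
b(o, T) = -9 + o
w(N) = 2 - N² (w(N) = 2 - (0 + N*N) = 2 - (0 + N²) = 2 - N²)
-3148 + w(b(-3, -1)) = -3148 + (2 - (-9 - 3)²) = -3148 + (2 - 1*(-12)²) = -3148 + (2 - 1*144) = -3148 + (2 - 144) = -3148 - 142 = -3290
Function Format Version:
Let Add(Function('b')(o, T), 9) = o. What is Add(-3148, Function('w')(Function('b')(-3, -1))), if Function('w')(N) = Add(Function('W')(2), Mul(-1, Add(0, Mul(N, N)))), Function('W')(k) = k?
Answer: -3290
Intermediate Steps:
Function('b')(o, T) = Add(-9, o)
Function('w')(N) = Add(2, Mul(-1, Pow(N, 2))) (Function('w')(N) = Add(2, Mul(-1, Add(0, Mul(N, N)))) = Add(2, Mul(-1, Add(0, Pow(N, 2)))) = Add(2, Mul(-1, Pow(N, 2))))
Add(-3148, Function('w')(Function('b')(-3, -1))) = Add(-3148, Add(2, Mul(-1, Pow(Add(-9, -3), 2)))) = Add(-3148, Add(2, Mul(-1, Pow(-12, 2)))) = Add(-3148, Add(2, Mul(-1, 144))) = Add(-3148, Add(2, -144)) = Add(-3148, -142) = -3290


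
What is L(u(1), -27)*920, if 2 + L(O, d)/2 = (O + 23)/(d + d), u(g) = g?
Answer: -40480/9 ≈ -4497.8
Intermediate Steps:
L(O, d) = -4 + (23 + O)/d (L(O, d) = -4 + 2*((O + 23)/(d + d)) = -4 + 2*((23 + O)/((2*d))) = -4 + 2*((23 + O)*(1/(2*d))) = -4 + 2*((23 + O)/(2*d)) = -4 + (23 + O)/d)
L(u(1), -27)*920 = ((23 + 1 - 4*(-27))/(-27))*920 = -(23 + 1 + 108)/27*920 = -1/27*132*920 = -44/9*920 = -40480/9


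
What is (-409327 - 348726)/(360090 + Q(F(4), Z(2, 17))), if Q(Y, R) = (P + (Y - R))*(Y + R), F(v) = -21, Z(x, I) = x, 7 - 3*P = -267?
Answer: -2274159/1076375 ≈ -2.1128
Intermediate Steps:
P = 274/3 (P = 7/3 - 1/3*(-267) = 7/3 + 89 = 274/3 ≈ 91.333)
Q(Y, R) = (R + Y)*(274/3 + Y - R) (Q(Y, R) = (274/3 + (Y - R))*(Y + R) = (274/3 + Y - R)*(R + Y) = (R + Y)*(274/3 + Y - R))
(-409327 - 348726)/(360090 + Q(F(4), Z(2, 17))) = (-409327 - 348726)/(360090 + ((-21)**2 - 1*2**2 + (274/3)*2 + (274/3)*(-21))) = -758053/(360090 + (441 - 1*4 + 548/3 - 1918)) = -758053/(360090 + (441 - 4 + 548/3 - 1918)) = -758053/(360090 - 3895/3) = -758053/1076375/3 = -758053*3/1076375 = -2274159/1076375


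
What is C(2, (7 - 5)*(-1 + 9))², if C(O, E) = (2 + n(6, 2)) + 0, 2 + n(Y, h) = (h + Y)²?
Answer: 4096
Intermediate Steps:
n(Y, h) = -2 + (Y + h)² (n(Y, h) = -2 + (h + Y)² = -2 + (Y + h)²)
C(O, E) = 64 (C(O, E) = (2 + (-2 + (6 + 2)²)) + 0 = (2 + (-2 + 8²)) + 0 = (2 + (-2 + 64)) + 0 = (2 + 62) + 0 = 64 + 0 = 64)
C(2, (7 - 5)*(-1 + 9))² = 64² = 4096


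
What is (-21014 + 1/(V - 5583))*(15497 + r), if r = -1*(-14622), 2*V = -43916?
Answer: -17431268092425/27541 ≈ -6.3292e+8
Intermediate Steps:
V = -21958 (V = (1/2)*(-43916) = -21958)
r = 14622
(-21014 + 1/(V - 5583))*(15497 + r) = (-21014 + 1/(-21958 - 5583))*(15497 + 14622) = (-21014 + 1/(-27541))*30119 = (-21014 - 1/27541)*30119 = -578746575/27541*30119 = -17431268092425/27541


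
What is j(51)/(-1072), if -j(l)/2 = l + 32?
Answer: 83/536 ≈ 0.15485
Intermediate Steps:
j(l) = -64 - 2*l (j(l) = -2*(l + 32) = -2*(32 + l) = -64 - 2*l)
j(51)/(-1072) = (-64 - 2*51)/(-1072) = (-64 - 102)*(-1/1072) = -166*(-1/1072) = 83/536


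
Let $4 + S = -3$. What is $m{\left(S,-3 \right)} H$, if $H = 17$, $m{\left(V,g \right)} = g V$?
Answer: $357$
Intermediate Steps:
$S = -7$ ($S = -4 - 3 = -7$)
$m{\left(V,g \right)} = V g$
$m{\left(S,-3 \right)} H = \left(-7\right) \left(-3\right) 17 = 21 \cdot 17 = 357$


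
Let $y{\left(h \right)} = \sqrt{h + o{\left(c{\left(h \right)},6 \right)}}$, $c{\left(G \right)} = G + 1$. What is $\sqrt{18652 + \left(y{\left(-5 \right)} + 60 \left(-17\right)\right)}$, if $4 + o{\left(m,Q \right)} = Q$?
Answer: $\sqrt{17632 + i \sqrt{3}} \approx 132.79 + 0.0065 i$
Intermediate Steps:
$c{\left(G \right)} = 1 + G$
$o{\left(m,Q \right)} = -4 + Q$
$y{\left(h \right)} = \sqrt{2 + h}$ ($y{\left(h \right)} = \sqrt{h + \left(-4 + 6\right)} = \sqrt{h + 2} = \sqrt{2 + h}$)
$\sqrt{18652 + \left(y{\left(-5 \right)} + 60 \left(-17\right)\right)} = \sqrt{18652 + \left(\sqrt{2 - 5} + 60 \left(-17\right)\right)} = \sqrt{18652 - \left(1020 - \sqrt{-3}\right)} = \sqrt{18652 - \left(1020 - i \sqrt{3}\right)} = \sqrt{17632 + i \sqrt{3}}$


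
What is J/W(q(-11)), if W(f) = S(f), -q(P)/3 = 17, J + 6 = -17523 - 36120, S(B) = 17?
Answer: -53649/17 ≈ -3155.8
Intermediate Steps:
J = -53649 (J = -6 + (-17523 - 36120) = -6 - 53643 = -53649)
q(P) = -51 (q(P) = -3*17 = -51)
W(f) = 17
J/W(q(-11)) = -53649/17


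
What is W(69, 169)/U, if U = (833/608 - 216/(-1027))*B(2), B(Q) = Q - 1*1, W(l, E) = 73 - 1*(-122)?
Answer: 121761120/986819 ≈ 123.39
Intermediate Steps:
W(l, E) = 195 (W(l, E) = 73 + 122 = 195)
B(Q) = -1 + Q (B(Q) = Q - 1 = -1 + Q)
U = 986819/624416 (U = (833/608 - 216/(-1027))*(-1 + 2) = (833*(1/608) - 216*(-1/1027))*1 = (833/608 + 216/1027)*1 = (986819/624416)*1 = 986819/624416 ≈ 1.5804)
W(69, 169)/U = 195/(986819/624416) = 195*(624416/986819) = 121761120/986819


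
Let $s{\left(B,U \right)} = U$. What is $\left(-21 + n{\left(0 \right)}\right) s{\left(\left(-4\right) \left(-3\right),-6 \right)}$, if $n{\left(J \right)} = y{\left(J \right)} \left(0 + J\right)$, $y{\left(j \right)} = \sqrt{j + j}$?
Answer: $126$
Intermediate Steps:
$y{\left(j \right)} = \sqrt{2} \sqrt{j}$ ($y{\left(j \right)} = \sqrt{2 j} = \sqrt{2} \sqrt{j}$)
$n{\left(J \right)} = \sqrt{2} J^{\frac{3}{2}}$ ($n{\left(J \right)} = \sqrt{2} \sqrt{J} \left(0 + J\right) = \sqrt{2} \sqrt{J} J = \sqrt{2} J^{\frac{3}{2}}$)
$\left(-21 + n{\left(0 \right)}\right) s{\left(\left(-4\right) \left(-3\right),-6 \right)} = \left(-21 + \sqrt{2} \cdot 0^{\frac{3}{2}}\right) \left(-6\right) = \left(-21 + \sqrt{2} \cdot 0\right) \left(-6\right) = \left(-21 + 0\right) \left(-6\right) = \left(-21\right) \left(-6\right) = 126$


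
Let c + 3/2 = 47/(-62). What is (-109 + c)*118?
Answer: -406982/31 ≈ -13128.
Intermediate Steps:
c = -70/31 (c = -3/2 + 47/(-62) = -3/2 + 47*(-1/62) = -3/2 - 47/62 = -70/31 ≈ -2.2581)
(-109 + c)*118 = (-109 - 70/31)*118 = -3449/31*118 = -406982/31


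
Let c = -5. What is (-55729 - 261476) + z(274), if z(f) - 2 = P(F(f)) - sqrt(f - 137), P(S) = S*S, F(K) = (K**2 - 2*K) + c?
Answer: 5553360326 - sqrt(137) ≈ 5.5534e+9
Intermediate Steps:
F(K) = -5 + K**2 - 2*K (F(K) = (K**2 - 2*K) - 5 = -5 + K**2 - 2*K)
P(S) = S**2
z(f) = 2 + (-5 + f**2 - 2*f)**2 - sqrt(-137 + f) (z(f) = 2 + ((-5 + f**2 - 2*f)**2 - sqrt(f - 137)) = 2 + ((-5 + f**2 - 2*f)**2 - sqrt(-137 + f)) = 2 + (-5 + f**2 - 2*f)**2 - sqrt(-137 + f))
(-55729 - 261476) + z(274) = (-55729 - 261476) + (2 + (5 - 1*274**2 + 2*274)**2 - sqrt(-137 + 274)) = -317205 + (2 + (5 - 1*75076 + 548)**2 - sqrt(137)) = -317205 + (2 + (5 - 75076 + 548)**2 - sqrt(137)) = -317205 + (2 + (-74523)**2 - sqrt(137)) = -317205 + (2 + 5553677529 - sqrt(137)) = -317205 + (5553677531 - sqrt(137)) = 5553360326 - sqrt(137)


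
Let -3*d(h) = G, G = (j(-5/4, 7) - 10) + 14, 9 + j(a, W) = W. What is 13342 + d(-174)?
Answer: 40024/3 ≈ 13341.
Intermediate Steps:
j(a, W) = -9 + W
G = 2 (G = ((-9 + 7) - 10) + 14 = (-2 - 10) + 14 = -12 + 14 = 2)
d(h) = -⅔ (d(h) = -⅓*2 = -⅔)
13342 + d(-174) = 13342 - ⅔ = 40024/3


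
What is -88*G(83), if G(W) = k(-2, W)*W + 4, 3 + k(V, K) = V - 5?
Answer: 72688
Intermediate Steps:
k(V, K) = -8 + V (k(V, K) = -3 + (V - 5) = -3 + (-5 + V) = -8 + V)
G(W) = 4 - 10*W (G(W) = (-8 - 2)*W + 4 = -10*W + 4 = 4 - 10*W)
-88*G(83) = -88*(4 - 10*83) = -88*(4 - 830) = -88*(-826) = 72688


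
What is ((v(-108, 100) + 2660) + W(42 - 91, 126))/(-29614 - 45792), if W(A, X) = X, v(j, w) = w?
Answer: -39/1019 ≈ -0.038273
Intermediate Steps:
((v(-108, 100) + 2660) + W(42 - 91, 126))/(-29614 - 45792) = ((100 + 2660) + 126)/(-29614 - 45792) = (2760 + 126)/(-75406) = 2886*(-1/75406) = -39/1019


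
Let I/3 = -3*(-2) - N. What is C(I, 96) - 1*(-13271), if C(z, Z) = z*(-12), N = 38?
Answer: 14423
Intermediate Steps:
I = -96 (I = 3*(-3*(-2) - 1*38) = 3*(6 - 38) = 3*(-32) = -96)
C(z, Z) = -12*z
C(I, 96) - 1*(-13271) = -12*(-96) - 1*(-13271) = 1152 + 13271 = 14423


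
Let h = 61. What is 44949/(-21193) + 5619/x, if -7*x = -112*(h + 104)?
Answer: 139369/18649840 ≈ 0.0074729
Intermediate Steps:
x = 2640 (x = -(-16)*(61 + 104) = -(-16)*165 = -⅐*(-18480) = 2640)
44949/(-21193) + 5619/x = 44949/(-21193) + 5619/2640 = 44949*(-1/21193) + 5619*(1/2640) = -44949/21193 + 1873/880 = 139369/18649840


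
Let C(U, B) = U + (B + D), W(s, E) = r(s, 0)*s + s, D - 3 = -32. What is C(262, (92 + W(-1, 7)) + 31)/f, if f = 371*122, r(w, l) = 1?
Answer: 177/22631 ≈ 0.0078211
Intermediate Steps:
D = -29 (D = 3 - 32 = -29)
W(s, E) = 2*s (W(s, E) = 1*s + s = s + s = 2*s)
C(U, B) = -29 + B + U (C(U, B) = U + (B - 29) = U + (-29 + B) = -29 + B + U)
f = 45262
C(262, (92 + W(-1, 7)) + 31)/f = (-29 + ((92 + 2*(-1)) + 31) + 262)/45262 = (-29 + ((92 - 2) + 31) + 262)*(1/45262) = (-29 + (90 + 31) + 262)*(1/45262) = (-29 + 121 + 262)*(1/45262) = 354*(1/45262) = 177/22631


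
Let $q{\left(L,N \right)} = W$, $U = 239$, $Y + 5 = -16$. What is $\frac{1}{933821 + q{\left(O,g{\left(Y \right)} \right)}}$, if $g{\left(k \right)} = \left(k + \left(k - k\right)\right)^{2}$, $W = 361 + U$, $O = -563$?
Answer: $\frac{1}{934421} \approx 1.0702 \cdot 10^{-6}$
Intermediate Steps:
$Y = -21$ ($Y = -5 - 16 = -21$)
$W = 600$ ($W = 361 + 239 = 600$)
$g{\left(k \right)} = k^{2}$ ($g{\left(k \right)} = \left(k + 0\right)^{2} = k^{2}$)
$q{\left(L,N \right)} = 600$
$\frac{1}{933821 + q{\left(O,g{\left(Y \right)} \right)}} = \frac{1}{933821 + 600} = \frac{1}{934421}$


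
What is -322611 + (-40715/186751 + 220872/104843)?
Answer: -6316536416503696/19579535093 ≈ -3.2261e+5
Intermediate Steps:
-322611 + (-40715/186751 + 220872/104843) = -322611 + 36979384127/19579535093 = -6316536416503696/19579535093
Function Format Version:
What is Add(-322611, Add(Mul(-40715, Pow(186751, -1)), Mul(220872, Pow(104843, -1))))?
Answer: Rational(-6316536416503696, 19579535093) ≈ -3.2261e+5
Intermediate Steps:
Add(-322611, Add(Mul(-40715, Pow(186751, -1)), Mul(220872, Pow(104843, -1)))) = Add(-322611, Add(Mul(-40715, Rational(1, 186751)), Mul(220872, Rational(1, 104843)))) = Add(-322611, Add(Rational(-40715, 186751), Rational(220872, 104843))) = Add(-322611, Rational(36979384127, 19579535093)) = Rational(-6316536416503696, 19579535093)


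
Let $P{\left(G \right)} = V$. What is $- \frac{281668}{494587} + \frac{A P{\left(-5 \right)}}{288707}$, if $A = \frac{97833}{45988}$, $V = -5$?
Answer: $- \frac{3739964171066543}{6566660045665892} \approx -0.56954$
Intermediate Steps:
$P{\left(G \right)} = -5$
$A = \frac{97833}{45988}$ ($A = 97833 \cdot \frac{1}{45988} = \frac{97833}{45988} \approx 2.1274$)
$- \frac{281668}{494587} + \frac{A P{\left(-5 \right)}}{288707} = - \frac{281668}{494587} + \frac{\frac{97833}{45988} \left(-5\right)}{288707} = \left(-281668\right) \frac{1}{494587} - \frac{489165}{13277057516} = - \frac{281668}{494587} - \frac{489165}{13277057516} = - \frac{3739964171066543}{6566660045665892}$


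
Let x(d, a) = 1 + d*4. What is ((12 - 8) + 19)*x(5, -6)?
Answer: 483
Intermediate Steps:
x(d, a) = 1 + 4*d
((12 - 8) + 19)*x(5, -6) = ((12 - 8) + 19)*(1 + 4*5) = (4 + 19)*(1 + 20) = 23*21 = 483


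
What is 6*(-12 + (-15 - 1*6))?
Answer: -198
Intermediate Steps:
6*(-12 + (-15 - 1*6)) = 6*(-12 + (-15 - 6)) = 6*(-12 - 21) = 6*(-33) = -198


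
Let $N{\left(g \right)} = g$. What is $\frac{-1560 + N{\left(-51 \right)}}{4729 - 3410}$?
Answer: $- \frac{1611}{1319} \approx -1.2214$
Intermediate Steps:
$\frac{-1560 + N{\left(-51 \right)}}{4729 - 3410} = \frac{-1560 - 51}{4729 - 3410} = - \frac{1611}{1319}$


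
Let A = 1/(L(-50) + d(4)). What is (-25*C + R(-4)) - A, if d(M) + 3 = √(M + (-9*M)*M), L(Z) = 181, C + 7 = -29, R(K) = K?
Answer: 14257063/15912 + I*√35/15912 ≈ 895.99 + 0.0003718*I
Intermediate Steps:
C = -36 (C = -7 - 29 = -36)
d(M) = -3 + √(M - 9*M²) (d(M) = -3 + √(M + (-9*M)*M) = -3 + √(M - 9*M²))
A = 1/(178 + 2*I*√35) (A = 1/(181 + (-3 + √(4*(1 - 9*4)))) = 1/(181 + (-3 + √(4*(1 - 36)))) = 1/(181 + (-3 + √(4*(-35)))) = 1/(181 + (-3 + √(-140))) = 1/(181 + (-3 + 2*I*√35)) = 1/(178 + 2*I*√35) ≈ 0.0055933 - 0.0003718*I)
(-25*C + R(-4)) - A = (-25*(-36) - 4) - (89/15912 - I*√35/15912) = (900 - 4) + (-89/15912 + I*√35/15912) = 896 + (-89/15912 + I*√35/15912) = 14257063/15912 + I*√35/15912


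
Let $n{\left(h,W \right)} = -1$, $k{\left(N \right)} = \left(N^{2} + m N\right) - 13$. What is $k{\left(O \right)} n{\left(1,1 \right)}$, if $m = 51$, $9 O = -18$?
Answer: $111$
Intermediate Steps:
$O = -2$ ($O = \frac{1}{9} \left(-18\right) = -2$)
$k{\left(N \right)} = -13 + N^{2} + 51 N$ ($k{\left(N \right)} = \left(N^{2} + 51 N\right) - 13 = -13 + N^{2} + 51 N$)
$k{\left(O \right)} n{\left(1,1 \right)} = \left(-13 + \left(-2\right)^{2} + 51 \left(-2\right)\right) \left(-1\right) = \left(-13 + 4 - 102\right) \left(-1\right) = \left(-111\right) \left(-1\right) = 111$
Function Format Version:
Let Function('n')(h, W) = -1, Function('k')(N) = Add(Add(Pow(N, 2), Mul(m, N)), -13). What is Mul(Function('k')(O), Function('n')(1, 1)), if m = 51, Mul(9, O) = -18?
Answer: 111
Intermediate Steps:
O = -2 (O = Mul(Rational(1, 9), -18) = -2)
Function('k')(N) = Add(-13, Pow(N, 2), Mul(51, N)) (Function('k')(N) = Add(Add(Pow(N, 2), Mul(51, N)), -13) = Add(-13, Pow(N, 2), Mul(51, N)))
Mul(Function('k')(O), Function('n')(1, 1)) = Mul(Add(-13, Pow(-2, 2), Mul(51, -2)), -1) = Mul(Add(-13, 4, -102), -1) = Mul(-111, -1) = 111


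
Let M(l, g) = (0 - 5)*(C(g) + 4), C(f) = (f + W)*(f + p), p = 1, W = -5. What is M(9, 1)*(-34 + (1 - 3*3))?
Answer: -840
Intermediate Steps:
C(f) = (1 + f)*(-5 + f) (C(f) = (f - 5)*(f + 1) = (-5 + f)*(1 + f) = (1 + f)*(-5 + f))
M(l, g) = 5 - 5*g² + 20*g (M(l, g) = (0 - 5)*((-5 + g² - 4*g) + 4) = -5*(-1 + g² - 4*g) = 5 - 5*g² + 20*g)
M(9, 1)*(-34 + (1 - 3*3)) = (5 - 5*1² + 20*1)*(-34 + (1 - 3*3)) = (5 - 5*1 + 20)*(-34 + (1 - 9)) = (5 - 5 + 20)*(-34 - 8) = 20*(-42) = -840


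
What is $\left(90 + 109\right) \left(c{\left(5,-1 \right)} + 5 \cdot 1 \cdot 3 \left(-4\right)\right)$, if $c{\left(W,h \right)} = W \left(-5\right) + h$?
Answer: $-17114$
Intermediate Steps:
$c{\left(W,h \right)} = h - 5 W$ ($c{\left(W,h \right)} = - 5 W + h = h - 5 W$)
$\left(90 + 109\right) \left(c{\left(5,-1 \right)} + 5 \cdot 1 \cdot 3 \left(-4\right)\right) = \left(90 + 109\right) \left(\left(-1 - 25\right) + 5 \cdot 1 \cdot 3 \left(-4\right)\right) = 199 \left(\left(-1 - 25\right) + 5 \cdot 3 \left(-4\right)\right) = 199 \left(-26 + 5 \left(-12\right)\right) = 199 \left(-26 - 60\right) = 199 \left(-86\right) = -17114$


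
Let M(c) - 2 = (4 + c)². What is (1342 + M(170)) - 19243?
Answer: 12377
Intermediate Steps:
M(c) = 2 + (4 + c)²
(1342 + M(170)) - 19243 = (1342 + (2 + (4 + 170)²)) - 19243 = (1342 + (2 + 174²)) - 19243 = (1342 + (2 + 30276)) - 19243 = (1342 + 30278) - 19243 = 31620 - 19243 = 12377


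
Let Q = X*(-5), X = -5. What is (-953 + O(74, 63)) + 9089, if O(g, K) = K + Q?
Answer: 8224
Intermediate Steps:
Q = 25 (Q = -5*(-5) = 25)
O(g, K) = 25 + K (O(g, K) = K + 25 = 25 + K)
(-953 + O(74, 63)) + 9089 = (-953 + (25 + 63)) + 9089 = (-953 + 88) + 9089 = -865 + 9089 = 8224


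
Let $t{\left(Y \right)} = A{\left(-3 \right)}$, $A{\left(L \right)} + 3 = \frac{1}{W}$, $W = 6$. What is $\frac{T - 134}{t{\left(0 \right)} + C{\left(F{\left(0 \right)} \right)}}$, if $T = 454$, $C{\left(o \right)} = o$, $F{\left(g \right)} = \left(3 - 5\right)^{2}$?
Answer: $\frac{1920}{7} \approx 274.29$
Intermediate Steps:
$F{\left(g \right)} = 4$ ($F{\left(g \right)} = \left(-2\right)^{2} = 4$)
$A{\left(L \right)} = - \frac{17}{6}$ ($A{\left(L \right)} = -3 + \frac{1}{6} = - \frac{17}{6}$)
$t{\left(Y \right)} = - \frac{17}{6}$
$\frac{T - 134}{t{\left(0 \right)} + C{\left(F{\left(0 \right)} \right)}} = \frac{454 - 134}{- \frac{17}{6} + 4} = \frac{320}{\frac{7}{6}} = 320 \cdot \frac{6}{7} = \frac{1920}{7}$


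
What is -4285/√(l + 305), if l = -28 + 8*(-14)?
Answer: -857*√165/33 ≈ -333.59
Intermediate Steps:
l = -140 (l = -28 - 112 = -140)
-4285/√(l + 305) = -4285/√(-140 + 305) = -4285*√165/165 = -857*√165/33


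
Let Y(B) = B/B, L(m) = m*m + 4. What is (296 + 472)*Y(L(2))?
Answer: 768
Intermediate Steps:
L(m) = 4 + m² (L(m) = m² + 4 = 4 + m²)
Y(B) = 1
(296 + 472)*Y(L(2)) = (296 + 472)*1 = 768*1 = 768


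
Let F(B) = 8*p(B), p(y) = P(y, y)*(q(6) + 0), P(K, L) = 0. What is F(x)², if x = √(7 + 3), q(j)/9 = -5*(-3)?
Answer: 0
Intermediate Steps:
q(j) = 135 (q(j) = 9*(-5*(-3)) = 9*15 = 135)
x = √10 ≈ 3.1623
p(y) = 0 (p(y) = 0*(135 + 0) = 0*135 = 0)
F(B) = 0 (F(B) = 8*0 = 0)
F(x)² = 0² = 0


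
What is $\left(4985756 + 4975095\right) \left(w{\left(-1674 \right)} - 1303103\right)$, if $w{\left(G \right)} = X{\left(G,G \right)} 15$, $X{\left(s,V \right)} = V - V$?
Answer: $-12980014820653$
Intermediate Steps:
$X{\left(s,V \right)} = 0$
$w{\left(G \right)} = 0$ ($w{\left(G \right)} = 0 \cdot 15 = 0$)
$\left(4985756 + 4975095\right) \left(w{\left(-1674 \right)} - 1303103\right) = \left(4985756 + 4975095\right) \left(0 - 1303103\right) = 9960851 \left(0 + \left(-1897169 + 594066\right)\right) = 9960851 \left(0 - 1303103\right) = 9960851 \left(-1303103\right) = -12980014820653$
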